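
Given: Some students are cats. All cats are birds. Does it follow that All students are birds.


Premise 1: Some students are cats.
Premise 2: All cats are birds.
Conclusion: All students are birds.
Fallacy: illicit minor. The minor term (students) is distributed in the conclusion ('All students ...') but undistributed in its premise ('Some students are cats' doesn't cover all students).
Only 'Some students are birds' follows, not 'All'.

Invalid


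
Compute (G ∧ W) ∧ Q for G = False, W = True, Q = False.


G = False, W = True, Q = False
Step 1: G ∧ W = False AND True = False
Step 2: False ∧ Q = False AND False = False
AND is true only when ALL operands are true.

False


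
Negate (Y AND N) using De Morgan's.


De Morgan's law: ¬(P ∧ Q) ≡ ¬P ∨ ¬Q
¬(Y ∧ N) = ¬Y ∨ ¬N

¬Y ∨ ¬N


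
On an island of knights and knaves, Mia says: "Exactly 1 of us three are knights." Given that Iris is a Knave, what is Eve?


Mia claims exactly 1 knights among Mia, Iris, Eve.
Given: Iris is a Knave.

Case 1: Mia is a Knight (tells truth)
  Then exactly 1 of the three are knights.
  Counting Mia, Iris: 1 knight(s) so far. Need 0 more → Eve = Knave.
Case 2: Mia is a Knave (lies)
  Then the count is NOT 1.
  If Eve = Knight, count = 1 = 1 → claim would be true, contradicts lie.
  If Eve = Knave, count = 0 ≠ 1 → lie confirmed ✓

Eve is a Knave.

Knave


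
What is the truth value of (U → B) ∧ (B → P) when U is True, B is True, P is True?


U = True, B = True, P = True
Step 1: U → B is false only when U=True and B=False. Result: True
Step 2: B → P is false only when B=True and P=False. Result: True
Step 3: True ∧ True = True

True


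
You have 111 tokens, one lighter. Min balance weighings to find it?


Each weighing has 3 outcomes (left heavy / balance / right heavy), so k weighings distinguish at most 3^k cases; splitting into three near-equal groups achieves this.
Need 3^k ≥ 111: 3^4 = 81 < 111 ≤ 3^5 = 243
k = ⌈log₃(111)⌉ = 5

5


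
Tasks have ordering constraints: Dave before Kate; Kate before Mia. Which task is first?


Constraints: Dave before Kate; Kate before Mia
The first task can have nothing scheduled before it, so it must never appear on the right of a 'before'.
Tasks appearing after some 'before': Kate, Mia.
The only task not in that list is Dave → it is first.

Dave


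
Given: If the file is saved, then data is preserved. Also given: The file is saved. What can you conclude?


Modus ponens: P → Q, P ⊢ Q
P: the file is saved
Q: data is preserved
We have P → Q and P is true.
By modus ponens, Q must be true.

Data is preserved


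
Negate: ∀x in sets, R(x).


Original: ∀x R(x)
Rule: ¬∀→∃, ¬∃→∀, negate predicate.
Negation: ∃x ¬R(x)

∃x ¬R(x)


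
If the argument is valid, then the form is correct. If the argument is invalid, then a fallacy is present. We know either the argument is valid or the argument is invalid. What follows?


Constructive dilemma: (P → Q) ∧ (R → S), P ∨ R ⊢ Q ∨ S
Premise 1: the argument is valid → the form is correct
Premise 2: the argument is invalid → a fallacy is present
Premise 3: the argument is valid ∨ the argument is invalid
Case 1: Assuming the argument is valid, then by Premise 1, the form is correct.
Case 2: Assuming the argument is invalid, then by Premise 2, a fallacy is present.
Since one of the argument is valid or the argument is invalid must hold, we get the form is correct or a fallacy is present.

The form is correct or a fallacy is present.


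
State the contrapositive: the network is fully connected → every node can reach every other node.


Original: If the network is fully connected, then every node can reach every other node
Contrapositive: If ¬Q, then ¬P
Negate Q: not (every node can reach every other node)
Negate P: not (the network is fully connected)

If not (every node can reach every other node), then not (the network is fully connected).


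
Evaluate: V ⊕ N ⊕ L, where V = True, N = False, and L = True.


V = True, N = False, L = True
Step 1: V ⊕ N = True XOR False = True
Step 2: True ⊕ L = True XOR True = False
XOR is true when an odd number of operands are true.

False


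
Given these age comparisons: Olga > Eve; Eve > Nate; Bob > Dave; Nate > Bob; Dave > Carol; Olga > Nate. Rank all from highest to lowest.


Constraints: Olga > Eve; Eve > Nate; Bob > Dave; Nate > Bob; Dave > Carol; Olga > Nate
Method: at each step, the next-highest is the one remaining person who never appears on the smaller side of a constraint between remaining people.
  Step 1: remaining {Olga, Nate, Dave, Carol, Eve, Bob}; on the smaller side: {Nate, Dave, Carol, Eve, Bob} → Olga is next (Olga > Eve; Olga > Nate).
  Step 2: remaining {Nate, Dave, Carol, Eve, Bob}; on the smaller side: {Nate, Dave, Carol, Bob} → Eve is next (Eve > Nate).
  Step 3: remaining {Nate, Dave, Carol, Bob}; on the smaller side: {Dave, Carol, Bob} → Nate is next (Nate > Bob).
  Step 4: remaining {Dave, Carol, Bob}; on the smaller side: {Dave, Carol} → Bob is next (Bob > Dave).
  Step 5: remaining {Dave, Carol}; on the smaller side: {Carol} → Dave is next (Dave > Carol).
  Step 6: only Carol remains → lowest.
Final ranking (highest to lowest):

Olga > Eve > Nate > Bob > Dave > Carol


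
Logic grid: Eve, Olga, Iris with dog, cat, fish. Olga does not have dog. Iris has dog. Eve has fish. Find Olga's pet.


From clues:
  Iris → dog
  Eve → fish
By elimination, Olga gets the remaining.

cat


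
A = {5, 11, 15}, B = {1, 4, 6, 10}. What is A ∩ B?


A = {5, 11, 15}
B = {1, 4, 6, 10}
Operation: intersection
Elements in both: none

∅


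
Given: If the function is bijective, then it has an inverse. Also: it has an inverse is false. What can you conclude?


Modus tollens: P → Q, ¬Q ⊢ ¬P
P: the function is bijective
Q: it has an inverse
We have P → Q and Q is false.
By modus tollens, P must be false.

It is not the case that the function is bijective


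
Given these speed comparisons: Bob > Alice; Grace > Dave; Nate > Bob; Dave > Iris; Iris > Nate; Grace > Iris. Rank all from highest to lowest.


Constraints: Bob > Alice; Grace > Dave; Nate > Bob; Dave > Iris; Iris > Nate; Grace > Iris
Method: at each step, the next-highest is the one remaining person who never appears on the smaller side of a constraint between remaining people.
  Step 1: remaining {Iris, Bob, Nate, Grace, Dave, Alice}; on the smaller side: {Iris, Bob, Nate, Dave, Alice} → Grace is next (Grace > Dave; Grace > Iris).
  Step 2: remaining {Iris, Bob, Nate, Dave, Alice}; on the smaller side: {Iris, Bob, Nate, Alice} → Dave is next (Dave > Iris).
  Step 3: remaining {Iris, Bob, Nate, Alice}; on the smaller side: {Bob, Nate, Alice} → Iris is next (Iris > Nate).
  Step 4: remaining {Bob, Nate, Alice}; on the smaller side: {Bob, Alice} → Nate is next (Nate > Bob).
  Step 5: remaining {Bob, Alice}; on the smaller side: {Alice} → Bob is next (Bob > Alice).
  Step 6: only Alice remains → lowest.
Final ranking (highest to lowest):

Grace > Dave > Iris > Nate > Bob > Alice


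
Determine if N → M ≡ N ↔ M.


Expression 1: N → M
Expression 2: N ↔ M
Truth table (N M | Expr1 Expr2):
  T T |   T     T
  T F |   F     F
  F T |   T     F   ← differ
  F F |   T     T
Counterexample: N=F, M=T gives Expr1 = T but Expr2 = F, so the expressions are NOT logically equivalent.

No


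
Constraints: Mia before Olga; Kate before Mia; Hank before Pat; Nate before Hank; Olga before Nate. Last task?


Constraints: Mia before Olga; Kate before Mia; Hank before Pat; Nate before Hank; Olga before Nate
The last task can have nothing scheduled after it, so it must never appear on the left of a 'before'.
Tasks appearing before some other task: Mia, Kate, Hank, Nate, Olga.
The only task not in that list is Pat → it is last.

Pat


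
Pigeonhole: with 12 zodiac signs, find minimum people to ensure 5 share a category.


Pigeonhole: to guarantee k in one of n categories, need (k-1)×n + 1.
k = 5, n = 12
Minimum = (5-1) × 12 + 1 = 4 × 12 + 1

49


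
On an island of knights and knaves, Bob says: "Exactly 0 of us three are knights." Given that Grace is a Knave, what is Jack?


Bob claims exactly 0 knights among Bob, Grace, Jack.
Given: Grace is a Knave.

Case 1: Bob is a Knight (tells truth)
  Then exactly 0 of the three are knights.
  Counting Bob, Grace: 1 knight(s) so far. Need -1 more → impossible.
Case 2: Bob is a Knave (lies)
  Then the count is NOT 0.
  If Jack = Knave, count = 0 = 0 → claim would be true, contradicts lie.
  If Jack = Knight, count = 1 ≠ 0 → lie confirmed ✓

Jack is a Knight.

Knight


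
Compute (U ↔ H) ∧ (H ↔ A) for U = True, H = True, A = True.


U = True, H = True, A = True
Step 1: U ↔ H is true when U and H have the same value. Result: True
Step 2: H ↔ A is true when H and A have the same value. Result: True
Step 3: True ∧ True = True

True


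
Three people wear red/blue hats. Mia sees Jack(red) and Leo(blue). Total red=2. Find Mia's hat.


Total red = 2, seen red = 1
Own red = 2 - 1 = 1
Mia's hat is red.

red


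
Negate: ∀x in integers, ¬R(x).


Original: ∀x ¬R(x)
Rule: ¬∀→∃, ¬∃→∀, negate predicate.
Negation: ∃x R(x)

∃x R(x)


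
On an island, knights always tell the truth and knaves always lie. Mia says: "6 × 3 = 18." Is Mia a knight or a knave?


Statement: "6 × 3 = 18."
Actual: 6 × 3 = 18
Claimed: 18
Statement is TRUE → Mia tells the truth → Knight

Knight


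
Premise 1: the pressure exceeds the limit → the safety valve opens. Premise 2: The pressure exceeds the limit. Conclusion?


Modus ponens: P → Q, P ⊢ Q
P: the pressure exceeds the limit
Q: the safety valve opens
We have P → Q and P is true.
By modus ponens, Q must be true.

The safety valve opens


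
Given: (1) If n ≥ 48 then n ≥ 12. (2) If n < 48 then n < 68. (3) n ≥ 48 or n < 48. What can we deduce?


Constructive dilemma: (P → Q) ∧ (R → S), P ∨ R ⊢ Q ∨ S
Premise 1: n ≥ 48 → n ≥ 12
Premise 2: n < 48 → n < 68
Premise 3: n ≥ 48 ∨ n < 48
Case 1: Assuming n ≥ 48, then by Premise 1, n ≥ 12.
Case 2: Assuming n < 48, then by Premise 2, n < 68.
Since one of n ≥ 48 or n < 48 must hold, we get n ≥ 12 or n < 68.

n ≥ 12 or n < 68.


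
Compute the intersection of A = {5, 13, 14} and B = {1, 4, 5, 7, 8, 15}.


A = {5, 13, 14}
B = {1, 4, 5, 7, 8, 15}
Operation: intersection
Elements in both: 5

{5}


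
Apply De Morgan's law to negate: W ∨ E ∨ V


De Morgan's law: ¬(P ∨ Q ∨ R) ≡ ¬P ∧ ¬Q ∧ ¬R
¬(W ∨ E ∨ V) = ¬W ∧ ¬E ∧ ¬V

¬W ∧ ¬E ∧ ¬V


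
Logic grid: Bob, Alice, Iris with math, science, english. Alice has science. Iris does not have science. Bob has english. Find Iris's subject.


From clues:
  Bob → english
  Alice → science
By elimination, Iris gets the remaining.

math


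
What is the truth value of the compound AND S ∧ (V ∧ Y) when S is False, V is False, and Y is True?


S = False, V = False, Y = True
Step 1: V ∧ Y = False AND True = False
Step 2: S ∧ False = False AND False = False
AND is true only when ALL operands are true.

False


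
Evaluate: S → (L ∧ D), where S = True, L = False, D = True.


S = True, L = False, D = True
Step 1: L ∧ D = False AND True = False
Step 2: S → (False): false only when S=True and consequent=False.
Result: False

False


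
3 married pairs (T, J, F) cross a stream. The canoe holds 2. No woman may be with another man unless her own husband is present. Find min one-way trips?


Label couples T, J, F (H = husband, W = wife).
Counting alone: 6 people, the canoe carries 2 and someone must bring it back, so each round trip nets at most +1 on the far side until the last crossing → at least 9 trips. The jealousy constraint makes 9 impossible; the shortest valid schedule has 11:
1. WT+WJ →  (far: WT,WJ; near: HT,HJ,HF,WF)
2. WT ←       (far: WJ; near: HT,HJ,HF,WT,WF)
3. WT+WF →  (far: WT,WJ,WF; near: HT,HJ,HF)
4. WT ←       (far: WJ,WF; near: HT,HJ,HF,WT)
5. HJ+HF →  (far: HJ,WJ,HF,WF; near: HT,WT)
6. HJ+WJ ←  (far: HF,WF; near: HT,WT,HJ,WJ)
7. HT+HJ →  (far: HT,HJ,HF,WF; near: WT,WJ)
8. WF ←       (far: HT,HJ,HF; near: WT,WJ,WF)
9. WT+WJ →  (far: HT,WT,HJ,WJ,HF; near: WF)
10. HF ←      (far: HT,WT,HJ,WJ; near: HF,WF)
11. HF+WF → (far: all six; near: empty)
In every state each wife is either with her husband or with no other man.
Minimum trips = 11

11


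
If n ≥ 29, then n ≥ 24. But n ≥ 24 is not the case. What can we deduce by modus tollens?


Modus tollens: P → Q, ¬Q ⊢ ¬P
P: n ≥ 29
Q: n ≥ 24
We have P → Q and Q is false.
By modus tollens, P must be false.

It is not the case that n ≥ 29


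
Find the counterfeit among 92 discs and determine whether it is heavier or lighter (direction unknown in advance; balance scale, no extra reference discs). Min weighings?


Let n = 92. 184 possibilities (n discs × lighter/heavier); each weighing has 3 outcomes.
Bound for k weighings: say the first weighing puts j discs on each pan. If it tips, the 2j weighed discs remain suspects (each with a known direction) and k-1 weighings give 3^(k-1) outcomes; 3^(k-1) is odd, so 2j ≤ 3^(k-1) - 1. If it balances, the n - 2j unweighed discs remain with direction unknown: 2(n - 2j) ≤ 3^(k-1) - 1 by the same parity argument. Adding, n ≤ (3^(k-1) - 1) + (3^(k-1) - 1)/2 = (3^k - 3)/2, and the classical three-group strategy achieves this (3 discs in 2 weighings, 12 in 3, 39 in 4, 120 in 5).
So we need the smallest k with (3^k - 3)/2 ≥ 92.
k = 4: (3^4 - 3)/2 = 39 < 92 ✗
k = 5: (3^5 - 3)/2 = 120 ≥ 92 ✓

5


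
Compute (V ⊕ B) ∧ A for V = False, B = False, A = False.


V = False, B = False, A = False
Step 1: V ⊕ B = False XOR False = False
Step 2: False ∧ A = False AND False = False
XOR true when exactly one of V,B is true; then AND with A.

False


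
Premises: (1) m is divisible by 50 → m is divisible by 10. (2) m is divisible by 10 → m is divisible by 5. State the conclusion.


Hypothetical syllogism: P → Q, Q → R ⊢ P → R
Premise 1: m is divisible by 50 → m is divisible by 10
Premise 2: m is divisible by 10 → m is divisible by 5
Chain the implications: the middle term (m is divisible by 10) links the two.
Conclusion: If m is divisible by 50, then m is divisible by 5.

If m is divisible by 50, then m is divisible by 5.


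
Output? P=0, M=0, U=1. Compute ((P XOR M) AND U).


P XOR M = 0^0 = 0
0 AND 1 = 0

0


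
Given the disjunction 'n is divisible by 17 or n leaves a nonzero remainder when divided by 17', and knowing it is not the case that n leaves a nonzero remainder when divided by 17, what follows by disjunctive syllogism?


Disjunctive syllogism: P ∨ Q, ¬P ⊢ Q
Disjunction: n is divisible by 17 ∨ n leaves a nonzero remainder when divided by 17
We know it is not the case that n leaves a nonzero remainder when divided by 17.
By disjunctive syllogism, the other disjunct must be true.

n is divisible by 17


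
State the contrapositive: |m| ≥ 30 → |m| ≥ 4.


Original: If |m| ≥ 30, then |m| ≥ 4
Contrapositive: If ¬Q, then ¬P
Negate Q: not (|m| ≥ 4)
Negate P: not (|m| ≥ 30)

If not (|m| ≥ 4), then not (|m| ≥ 30).


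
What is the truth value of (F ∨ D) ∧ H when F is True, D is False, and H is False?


F = True, D = False, H = False
Step 1: F ∨ D = True OR False = True
Step 2: True ∧ H = True AND False = False
OR is true when at least one operand is true; AND requires both.

False


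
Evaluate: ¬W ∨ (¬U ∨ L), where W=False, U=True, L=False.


W = False, U = True, L = False
Expression: ¬W ∨ (¬U ∨ L)
Step 1: ¬U = NOT True = False
Step 2: ¬U ∨ L = False OR False = False
Step 3: ¬W = NOT False = True
Step 4: (True) ∨ (False) = True OR False = True

True


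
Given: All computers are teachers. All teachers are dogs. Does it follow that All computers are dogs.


Premise 1: All computers are teachers.
Premise 2: All teachers are dogs.
Conclusion: All computers are dogs.
Barbara syllogism (AAA-1): All A are B, All B are C → All A are C.
Middle term (teachers) distributed in premise 2.

Valid


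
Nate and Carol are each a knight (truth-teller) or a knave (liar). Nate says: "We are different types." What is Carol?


Nate says: "We are different types."
Case 1: Nate is a Knight (truth-teller)
  Statement is true → they ARE different → Carol is a Knave
Case 2: Nate is a Knave (liar)
  Statement is false → they are NOT different → Carol is a Knave
In both cases, Carol is a Knave.

Knave


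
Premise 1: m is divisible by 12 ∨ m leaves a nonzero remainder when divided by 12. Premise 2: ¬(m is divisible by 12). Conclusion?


Disjunctive syllogism: P ∨ Q, ¬P ⊢ Q
Disjunction: m is divisible by 12 ∨ m leaves a nonzero remainder when divided by 12
We know it is not the case that m is divisible by 12.
By disjunctive syllogism, the other disjunct must be true.

m leaves a nonzero remainder when divided by 12


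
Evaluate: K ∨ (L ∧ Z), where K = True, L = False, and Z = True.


K = True, L = False, Z = True
Step 1: L ∧ Z = False AND True = False
Step 2: K ∨ False = True OR False = True
AND evaluated first (higher precedence); then OR applied.

True


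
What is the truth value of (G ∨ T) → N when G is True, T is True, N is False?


G = True, T = True, N = False
Step 1: G ∨ T = True OR True = True
Step 2: (True) → N: false only when antecedent=True and N=False.
Result: False

False


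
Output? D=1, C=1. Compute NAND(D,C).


D AND C = 1
NOT(1) = 0

0


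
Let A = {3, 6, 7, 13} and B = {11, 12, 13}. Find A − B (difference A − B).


A = {3, 6, 7, 13}
B = {11, 12, 13}
Operation: difference A − B
In A but not B: 3, 6, 7

{3, 6, 7}


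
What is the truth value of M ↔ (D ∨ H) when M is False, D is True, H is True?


M = False, D = True, H = True
Step 1: D ∨ H = True OR True = True
Step 2: M ↔ (True): true when both sides have same truth value.
Result: False ↔ True = False

False


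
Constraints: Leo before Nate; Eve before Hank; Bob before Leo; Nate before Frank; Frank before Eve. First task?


Constraints: Leo before Nate; Eve before Hank; Bob before Leo; Nate before Frank; Frank before Eve
The first task can have nothing scheduled before it, so it must never appear on the right of a 'before'.
Tasks appearing after some 'before': Nate, Hank, Leo, Frank, Eve.
The only task not in that list is Bob → it is first.

Bob


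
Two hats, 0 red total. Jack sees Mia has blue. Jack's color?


Total red = 0, Mia = blue
Red accounted for: 0
Remaining for Jack: 0
Jack's hat is blue.

blue


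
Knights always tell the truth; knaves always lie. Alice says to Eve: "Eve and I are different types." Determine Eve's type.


Alice says: "Eve and I are different types."
Case 1: Alice is a Knight (truth-teller)
  Statement is true → they ARE different → Eve is a Knave
Case 2: Alice is a Knave (liar)
  Statement is false → they are NOT different → Eve is a Knave
In both cases, Eve is a Knave.

Knave


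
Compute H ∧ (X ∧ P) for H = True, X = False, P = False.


H = True, X = False, P = False
Step 1: X ∧ P = False AND False = False
Step 2: H ∧ False = True AND False = False
AND is true only when ALL operands are true.

False


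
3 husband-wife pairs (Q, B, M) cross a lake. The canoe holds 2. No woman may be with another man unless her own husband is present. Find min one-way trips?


Label couples Q, B, M (H = husband, W = wife).
Counting alone: 6 people, the canoe carries 2 and someone must bring it back, so each round trip nets at most +1 on the far side until the last crossing → at least 9 trips. The jealousy constraint makes 9 impossible; the shortest valid schedule has 11:
1. WQ+WB →  (far: WQ,WB; near: HQ,HB,HM,WM)
2. WQ ←       (far: WB; near: HQ,HB,HM,WQ,WM)
3. WQ+WM →  (far: WQ,WB,WM; near: HQ,HB,HM)
4. WQ ←       (far: WB,WM; near: HQ,HB,HM,WQ)
5. HB+HM →  (far: HB,WB,HM,WM; near: HQ,WQ)
6. HB+WB ←  (far: HM,WM; near: HQ,WQ,HB,WB)
7. HQ+HB →  (far: HQ,HB,HM,WM; near: WQ,WB)
8. WM ←       (far: HQ,HB,HM; near: WQ,WB,WM)
9. WQ+WB →  (far: HQ,WQ,HB,WB,HM; near: WM)
10. HM ←      (far: HQ,WQ,HB,WB; near: HM,WM)
11. HM+WM → (far: all six; near: empty)
In every state each wife is either with her husband or with no other man.
Minimum trips = 11

11


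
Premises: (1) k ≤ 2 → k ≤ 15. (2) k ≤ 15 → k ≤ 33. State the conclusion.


Hypothetical syllogism: P → Q, Q → R ⊢ P → R
Premise 1: k ≤ 2 → k ≤ 15
Premise 2: k ≤ 15 → k ≤ 33
Chain the implications: the middle term (k ≤ 15) links the two.
Conclusion: If k ≤ 2, then k ≤ 33.

If k ≤ 2, then k ≤ 33.


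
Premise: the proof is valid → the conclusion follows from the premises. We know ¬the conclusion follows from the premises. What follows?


Modus tollens: P → Q, ¬Q ⊢ ¬P
P: the proof is valid
Q: the conclusion follows from the premises
We have P → Q and Q is false.
By modus tollens, P must be false.

It is not the case that the proof is valid


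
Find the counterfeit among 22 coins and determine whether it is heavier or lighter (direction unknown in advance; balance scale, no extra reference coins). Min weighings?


Let n = 22. 44 possibilities (n coins × lighter/heavier); each weighing has 3 outcomes.
Bound for k weighings: say the first weighing puts j coins on each pan. If it tips, the 2j weighed coins remain suspects (each with a known direction) and k-1 weighings give 3^(k-1) outcomes; 3^(k-1) is odd, so 2j ≤ 3^(k-1) - 1. If it balances, the n - 2j unweighed coins remain with direction unknown: 2(n - 2j) ≤ 3^(k-1) - 1 by the same parity argument. Adding, n ≤ (3^(k-1) - 1) + (3^(k-1) - 1)/2 = (3^k - 3)/2, and the classical three-group strategy achieves this (3 coins in 2 weighings, 12 in 3, 39 in 4, 120 in 5).
So we need the smallest k with (3^k - 3)/2 ≥ 22.
k = 3: (3^3 - 3)/2 = 12 < 22 ✗
k = 4: (3^4 - 3)/2 = 39 ≥ 22 ✓

4


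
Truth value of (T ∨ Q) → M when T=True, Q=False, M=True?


T = True, Q = False, M = True
Expression: (T ∨ Q) → M
Step 1: T ∨ Q = True OR False = True
Step 2: (True) → M = True → True (false only if antecedent True and consequent False) = True

True


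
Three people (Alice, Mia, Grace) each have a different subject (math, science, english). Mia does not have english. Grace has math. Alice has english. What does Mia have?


From clues:
  Grace → math
  Alice → english
By elimination, Mia gets the remaining.

science


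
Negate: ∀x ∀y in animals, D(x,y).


Original: ∀x ∀y D(x,y)
Rule: ¬∀→∃, ¬∃→∀, negate predicate.
Negation: ∃x ∃y ¬D(x,y)

∃x ∃y ¬D(x,y)


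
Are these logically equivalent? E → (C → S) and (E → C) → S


Expression 1: E → (C → S)
Expression 2: (E → C) → S
Truth table (E C S | Expr1 Expr2):
  T T T |   T     T
  T T F |   F     F
  T F T |   T     T
  T F F |   T     T
  F T T |   T     T
  F T F |   T     F   ← differ
  F F T |   T     T
  F F F |   T     F   ← differ
Counterexample: E=F, C=T, S=F gives Expr1 = T but Expr2 = F, so the expressions are NOT logically equivalent.

No


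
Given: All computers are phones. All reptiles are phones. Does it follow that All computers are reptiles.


Premise 1: All computers are phones.
Premise 2: All reptiles are phones.
Conclusion: All computers are reptiles.
Fallacy: undistributed middle. phones is predicate in both.
Counterexample: computers and reptiles could be disjoint subsets of phones.

Invalid


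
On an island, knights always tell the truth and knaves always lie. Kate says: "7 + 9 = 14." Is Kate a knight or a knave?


Statement: "7 + 9 = 14."
Actual: 7 + 9 = 16
Claimed: 14
Statement is FALSE → Kate lies → Knave

Knave


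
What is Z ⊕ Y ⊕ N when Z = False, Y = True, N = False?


Z = False, Y = True, N = False
Step 1: Z ⊕ Y = False XOR True = True
Step 2: True ⊕ N = True XOR False = True
XOR is true when an odd number of operands are true.

True


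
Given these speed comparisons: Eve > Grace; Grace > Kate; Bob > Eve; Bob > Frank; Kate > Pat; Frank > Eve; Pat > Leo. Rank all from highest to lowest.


Constraints: Eve > Grace; Grace > Kate; Bob > Eve; Bob > Frank; Kate > Pat; Frank > Eve; Pat > Leo
Method: at each step, the next-highest is the one remaining person who never appears on the smaller side of a constraint between remaining people.
  Step 1: remaining {Bob, Eve, Pat, Leo, Frank, Grace, Kate}; on the smaller side: {Eve, Pat, Leo, Frank, Grace, Kate} → Bob is next (Bob > Eve; Bob > Frank).
  Step 2: remaining {Eve, Pat, Leo, Frank, Grace, Kate}; on the smaller side: {Eve, Pat, Leo, Grace, Kate} → Frank is next (Frank > Eve).
  Step 3: remaining {Eve, Pat, Leo, Grace, Kate}; on the smaller side: {Pat, Leo, Grace, Kate} → Eve is next (Eve > Grace).
  Step 4: remaining {Pat, Leo, Grace, Kate}; on the smaller side: {Pat, Leo, Kate} → Grace is next (Grace > Kate).
  Step 5: remaining {Pat, Leo, Kate}; on the smaller side: {Pat, Leo} → Kate is next (Kate > Pat).
  Step 6: remaining {Pat, Leo}; on the smaller side: {Leo} → Pat is next (Pat > Leo).
  Step 7: only Leo remains → lowest.
Final ranking (highest to lowest):

Bob > Frank > Eve > Grace > Kate > Pat > Leo


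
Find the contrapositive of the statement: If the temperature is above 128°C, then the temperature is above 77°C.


Original: If the temperature is above 128°C, then the temperature is above 77°C
Contrapositive: If ¬Q, then ¬P
Negate Q: not (the temperature is above 77°C)
Negate P: not (the temperature is above 128°C)

If not (the temperature is above 77°C), then not (the temperature is above 128°C).


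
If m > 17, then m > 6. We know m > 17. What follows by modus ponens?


Modus ponens: P → Q, P ⊢ Q
P: m > 17
Q: m > 6
We have P → Q and P is true.
By modus ponens, Q must be true.

m > 6


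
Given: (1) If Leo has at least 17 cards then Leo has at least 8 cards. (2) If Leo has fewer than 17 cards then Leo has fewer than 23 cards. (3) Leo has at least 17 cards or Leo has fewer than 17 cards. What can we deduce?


Constructive dilemma: (P → Q) ∧ (R → S), P ∨ R ⊢ Q ∨ S
Premise 1: Leo has at least 17 cards → Leo has at least 8 cards
Premise 2: Leo has fewer than 17 cards → Leo has fewer than 23 cards
Premise 3: Leo has at least 17 cards ∨ Leo has fewer than 17 cards
Case 1: Assuming Leo has at least 17 cards, then by Premise 1, Leo has at least 8 cards.
Case 2: Assuming Leo has fewer than 17 cards, then by Premise 2, Leo has fewer than 23 cards.
Since one of Leo has at least 17 cards or Leo has fewer than 17 cards must hold, we get Leo has at least 8 cards or Leo has fewer than 23 cards.

Leo has at least 8 cards or Leo has fewer than 23 cards.


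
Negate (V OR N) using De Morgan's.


De Morgan's law: ¬(P ∨ Q) ≡ ¬P ∧ ¬Q
¬(V ∨ N) = ¬V ∧ ¬N

¬V ∧ ¬N


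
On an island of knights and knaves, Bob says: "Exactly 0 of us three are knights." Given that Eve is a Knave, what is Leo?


Bob claims exactly 0 knights among Bob, Eve, Leo.
Given: Eve is a Knave.

Case 1: Bob is a Knight (tells truth)
  Then exactly 0 of the three are knights.
  Counting Bob, Eve: 1 knight(s) so far. Need -1 more → impossible.
Case 2: Bob is a Knave (lies)
  Then the count is NOT 0.
  If Leo = Knave, count = 0 = 0 → claim would be true, contradicts lie.
  If Leo = Knight, count = 1 ≠ 0 → lie confirmed ✓

Leo is a Knight.

Knight


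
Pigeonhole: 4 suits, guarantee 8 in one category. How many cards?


Pigeonhole: to guarantee k in one of n categories, need (k-1)×n + 1.
k = 8, n = 4
Minimum = (8-1) × 4 + 1 = 7 × 4 + 1

29


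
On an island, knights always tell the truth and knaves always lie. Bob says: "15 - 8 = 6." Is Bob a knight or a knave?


Statement: "15 - 8 = 6."
Actual: 15 - 8 = 7
Claimed: 6
Statement is FALSE → Bob lies → Knave

Knave


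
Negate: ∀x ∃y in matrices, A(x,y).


Original: ∀x ∃y A(x,y)
Rule: ¬∀→∃, ¬∃→∀, negate predicate.
Negation: ∃x ∀y ¬A(x,y)

∃x ∀y ¬A(x,y)


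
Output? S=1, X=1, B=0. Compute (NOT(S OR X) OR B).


S OR X = 1
NOT(1) = 0
0 OR 0 = 0

0


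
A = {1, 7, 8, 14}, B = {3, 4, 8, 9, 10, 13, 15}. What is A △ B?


A = {1, 7, 8, 14}
B = {3, 4, 8, 9, 10, 13, 15}
Operation: symmetric difference
In A only: [1, 7, 14], in B only: [3, 4, 9, 10, 13, 15]

{1, 3, 4, 7, 9, 10, 13, 14, 15}


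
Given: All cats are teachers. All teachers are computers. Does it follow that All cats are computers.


Premise 1: All cats are teachers.
Premise 2: All teachers are computers.
Conclusion: All cats are computers.
Barbara syllogism (AAA-1): All A are B, All B are C → All A are C.
Middle term (teachers) distributed in premise 2.

Valid


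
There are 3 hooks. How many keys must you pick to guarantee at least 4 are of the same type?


Pigeonhole: to guarantee k in one of n categories, need (k-1)×n + 1.
k = 4, n = 3
Minimum = (4-1) × 3 + 1 = 3 × 3 + 1

10


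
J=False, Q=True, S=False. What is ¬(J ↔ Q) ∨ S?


J = False, Q = True, S = False
Expression: ¬(J ↔ Q) ∨ S
Step 1: J ↔ Q = (False iff True) = False
Step 2: ¬(J ↔ Q) = NOT False = True
Step 3: (True) ∨ S = True OR False = True

True


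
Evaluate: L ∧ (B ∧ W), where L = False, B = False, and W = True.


L = False, B = False, W = True
Step 1: B ∧ W = False AND True = False
Step 2: L ∧ False = False AND False = False
AND is true only when ALL operands are true.

False


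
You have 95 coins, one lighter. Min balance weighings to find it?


Each weighing has 3 outcomes (left heavy / balance / right heavy), so k weighings distinguish at most 3^k cases; splitting into three near-equal groups achieves this.
Need 3^k ≥ 95: 3^4 = 81 < 95 ≤ 3^5 = 243
k = ⌈log₃(95)⌉ = 5

5


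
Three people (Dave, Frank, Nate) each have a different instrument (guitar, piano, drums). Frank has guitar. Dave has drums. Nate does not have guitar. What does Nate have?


From clues:
  Dave → drums
  Frank → guitar
By elimination, Nate gets the remaining.

piano


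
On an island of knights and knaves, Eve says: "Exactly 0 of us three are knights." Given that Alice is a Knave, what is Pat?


Eve claims exactly 0 knights among Eve, Alice, Pat.
Given: Alice is a Knave.

Case 1: Eve is a Knight (tells truth)
  Then exactly 0 of the three are knights.
  Counting Eve, Alice: 1 knight(s) so far. Need -1 more → impossible.
Case 2: Eve is a Knave (lies)
  Then the count is NOT 0.
  If Pat = Knave, count = 0 = 0 → claim would be true, contradicts lie.
  If Pat = Knight, count = 1 ≠ 0 → lie confirmed ✓

Pat is a Knight.

Knight


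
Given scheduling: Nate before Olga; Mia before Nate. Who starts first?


Constraints: Nate before Olga; Mia before Nate
The first task can have nothing scheduled before it, so it must never appear on the right of a 'before'.
Tasks appearing after some 'before': Olga, Nate.
The only task not in that list is Mia → it is first.

Mia


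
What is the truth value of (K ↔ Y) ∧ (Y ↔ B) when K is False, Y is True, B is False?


K = False, Y = True, B = False
Step 1: K ↔ Y is true when K and Y have the same value. Result: False
Step 2: Y ↔ B is true when Y and B have the same value. Result: False
Step 3: False ∧ False = False

False


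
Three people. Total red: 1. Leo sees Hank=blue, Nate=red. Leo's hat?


Total red = 1, seen red = 1
Own red = 1 - 1 = 0
Leo's hat is blue.

blue


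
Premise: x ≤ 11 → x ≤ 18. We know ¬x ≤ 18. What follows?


Modus tollens: P → Q, ¬Q ⊢ ¬P
P: x ≤ 11
Q: x ≤ 18
We have P → Q and Q is false.
By modus tollens, P must be false.

It is not the case that x ≤ 11


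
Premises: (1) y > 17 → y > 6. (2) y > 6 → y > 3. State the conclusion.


Hypothetical syllogism: P → Q, Q → R ⊢ P → R
Premise 1: y > 17 → y > 6
Premise 2: y > 6 → y > 3
Chain the implications: the middle term (y > 6) links the two.
Conclusion: If y > 17, then y > 3.

If y > 17, then y > 3.


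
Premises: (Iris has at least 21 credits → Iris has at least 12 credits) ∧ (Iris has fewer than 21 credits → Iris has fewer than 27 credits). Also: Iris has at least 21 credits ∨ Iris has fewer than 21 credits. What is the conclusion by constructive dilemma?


Constructive dilemma: (P → Q) ∧ (R → S), P ∨ R ⊢ Q ∨ S
Premise 1: Iris has at least 21 credits → Iris has at least 12 credits
Premise 2: Iris has fewer than 21 credits → Iris has fewer than 27 credits
Premise 3: Iris has at least 21 credits ∨ Iris has fewer than 21 credits
Case 1: Assuming Iris has at least 21 credits, then by Premise 1, Iris has at least 12 credits.
Case 2: Assuming Iris has fewer than 21 credits, then by Premise 2, Iris has fewer than 27 credits.
Since one of Iris has at least 21 credits or Iris has fewer than 21 credits must hold, we get Iris has at least 12 credits or Iris has fewer than 27 credits.

Iris has at least 12 credits or Iris has fewer than 27 credits.


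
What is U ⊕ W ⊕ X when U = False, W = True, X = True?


U = False, W = True, X = True
Step 1: U ⊕ W = False XOR True = True
Step 2: True ⊕ X = True XOR True = False
XOR is true when an odd number of operands are true.

False


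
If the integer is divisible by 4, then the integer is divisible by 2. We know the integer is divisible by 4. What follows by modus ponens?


Modus ponens: P → Q, P ⊢ Q
P: the integer is divisible by 4
Q: the integer is divisible by 2
We have P → Q and P is true.
By modus ponens, Q must be true.

The integer is divisible by 2


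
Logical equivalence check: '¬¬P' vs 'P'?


Expression 1: ¬¬P
Expression 2: P
Truth table (P | Expr1 Expr2):
  T |   T     T
  F |   F     F
All 2 rows agree, so the expressions are logically equivalent.

Yes


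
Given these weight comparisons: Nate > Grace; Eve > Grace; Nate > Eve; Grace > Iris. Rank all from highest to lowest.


Constraints: Nate > Grace; Eve > Grace; Nate > Eve; Grace > Iris
Method: at each step, the next-highest is the one remaining person who never appears on the smaller side of a constraint between remaining people.
  Step 1: remaining {Iris, Eve, Nate, Grace}; on the smaller side: {Iris, Eve, Grace} → Nate is next (Nate > Grace; Nate > Eve).
  Step 2: remaining {Iris, Eve, Grace}; on the smaller side: {Iris, Grace} → Eve is next (Eve > Grace).
  Step 3: remaining {Iris, Grace}; on the smaller side: {Iris} → Grace is next (Grace > Iris).
  Step 4: only Iris remains → lowest.
Final ranking (highest to lowest):

Nate > Eve > Grace > Iris


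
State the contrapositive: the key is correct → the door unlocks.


Original: If the key is correct, then the door unlocks
Contrapositive: If ¬Q, then ¬P
Negate Q: not (the door unlocks)
Negate P: not (the key is correct)

If not (the door unlocks), then not (the key is correct).


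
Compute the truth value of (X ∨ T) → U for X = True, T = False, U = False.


X = True, T = False, U = False
Step 1: X ∨ T = True OR False = True
Step 2: (True) → U: false only when antecedent=True and U=False.
Result: False

False


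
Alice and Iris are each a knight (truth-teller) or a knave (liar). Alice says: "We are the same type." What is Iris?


Alice says: "We are the same type."
Case 1: Alice is a Knight (truth-teller)
  Statement is true → they ARE the same → Iris is also a Knight
Case 2: Alice is a Knave (liar)
  Statement is false → they are NOT the same → Iris is a Knight
In both cases, Iris is a Knight.

Knight


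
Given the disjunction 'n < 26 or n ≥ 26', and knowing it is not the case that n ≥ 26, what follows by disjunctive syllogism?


Disjunctive syllogism: P ∨ Q, ¬P ⊢ Q
Disjunction: n < 26 ∨ n ≥ 26
We know it is not the case that n ≥ 26.
By disjunctive syllogism, the other disjunct must be true.

n < 26


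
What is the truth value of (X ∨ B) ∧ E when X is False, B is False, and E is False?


X = False, B = False, E = False
Step 1: X ∨ B = False OR False = False
Step 2: False ∧ E = False AND False = False
OR is true when at least one operand is true; AND requires both.

False


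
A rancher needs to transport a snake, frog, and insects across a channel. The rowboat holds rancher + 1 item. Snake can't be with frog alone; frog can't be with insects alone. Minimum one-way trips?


1. rancher+frog → 2. rancher ← 3. rancher+snake → 4. rancher+frog ← 5. rancher+insects → 6. rancher ← 7. rancher+frog →
Minimum trips = 7

7


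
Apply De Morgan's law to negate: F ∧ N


De Morgan's law: ¬(P ∧ Q) ≡ ¬P ∨ ¬Q
¬(F ∧ N) = ¬F ∨ ¬N

¬F ∨ ¬N


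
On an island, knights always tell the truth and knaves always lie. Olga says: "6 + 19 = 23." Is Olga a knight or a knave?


Statement: "6 + 19 = 23."
Actual: 6 + 19 = 25
Claimed: 23
Statement is FALSE → Olga lies → Knave

Knave


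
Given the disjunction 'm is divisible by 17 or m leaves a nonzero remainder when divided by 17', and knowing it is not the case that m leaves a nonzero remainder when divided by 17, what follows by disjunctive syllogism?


Disjunctive syllogism: P ∨ Q, ¬P ⊢ Q
Disjunction: m is divisible by 17 ∨ m leaves a nonzero remainder when divided by 17
We know it is not the case that m leaves a nonzero remainder when divided by 17.
By disjunctive syllogism, the other disjunct must be true.

m is divisible by 17


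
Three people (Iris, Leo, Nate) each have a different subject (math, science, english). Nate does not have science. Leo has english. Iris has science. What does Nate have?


From clues:
  Leo → english
  Iris → science
By elimination, Nate gets the remaining.

math


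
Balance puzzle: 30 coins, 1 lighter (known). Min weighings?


Each weighing has 3 outcomes (left heavy / balance / right heavy), so k weighings distinguish at most 3^k cases; splitting into three near-equal groups achieves this.
Need 3^k ≥ 30: 3^3 = 27 < 30 ≤ 3^4 = 81
k = ⌈log₃(30)⌉ = 4

4


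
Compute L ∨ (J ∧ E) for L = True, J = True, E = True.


L = True, J = True, E = True
Step 1: J ∧ E = True AND True = True
Step 2: L ∨ True = True OR True = True
AND evaluated first (higher precedence); then OR applied.

True


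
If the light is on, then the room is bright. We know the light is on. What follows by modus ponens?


Modus ponens: P → Q, P ⊢ Q
P: the light is on
Q: the room is bright
We have P → Q and P is true.
By modus ponens, Q must be true.

The room is bright


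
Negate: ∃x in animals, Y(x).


Original: ∃x Y(x)
Rule: ¬∀→∃, ¬∃→∀, negate predicate.
Negation: ∀x ¬Y(x)

∀x ¬Y(x)


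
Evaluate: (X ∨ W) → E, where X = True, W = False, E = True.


X = True, W = False, E = True
Step 1: X ∨ W = True OR False = True
Step 2: (True) → E: false only when antecedent=True and E=False.
Result: True

True


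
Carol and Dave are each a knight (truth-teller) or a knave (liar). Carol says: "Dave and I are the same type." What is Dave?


Carol says: "Dave and I are the same type."
Case 1: Carol is a Knight (truth-teller)
  Statement is true → they ARE the same → Dave is also a Knight
Case 2: Carol is a Knave (liar)
  Statement is false → they are NOT the same → Dave is a Knight
In both cases, Dave is a Knight.

Knight


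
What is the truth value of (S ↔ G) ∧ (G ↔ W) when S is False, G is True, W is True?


S = False, G = True, W = True
Step 1: S ↔ G is true when S and G have the same value. Result: False
Step 2: G ↔ W is true when G and W have the same value. Result: True
Step 3: False ∧ True = False

False


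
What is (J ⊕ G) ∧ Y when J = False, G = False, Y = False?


J = False, G = False, Y = False
Step 1: J ⊕ G = False XOR False = False
Step 2: False ∧ Y = False AND False = False
XOR true when exactly one of J,G is true; then AND with Y.

False
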